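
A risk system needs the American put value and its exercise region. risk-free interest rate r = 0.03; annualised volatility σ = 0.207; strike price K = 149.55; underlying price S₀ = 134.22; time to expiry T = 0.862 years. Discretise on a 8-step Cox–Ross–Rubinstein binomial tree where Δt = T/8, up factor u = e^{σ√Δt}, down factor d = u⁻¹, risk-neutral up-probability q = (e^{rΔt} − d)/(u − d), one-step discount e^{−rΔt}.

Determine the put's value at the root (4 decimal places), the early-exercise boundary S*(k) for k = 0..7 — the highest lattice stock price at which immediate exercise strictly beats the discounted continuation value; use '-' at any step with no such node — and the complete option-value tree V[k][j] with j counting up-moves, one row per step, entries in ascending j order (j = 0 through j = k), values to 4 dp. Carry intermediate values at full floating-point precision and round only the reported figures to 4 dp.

price = 18.3508
boundary = - - 117.1650 109.4683 117.1650 125.4029 117.1650 125.4029
tree:
18.3508
24.7918 12.2006
32.3850 17.5616 7.0619
40.0817 24.3612 11.0574 3.2191
47.2728 32.3850 16.7091 5.6285 0.8952
53.9915 40.0817 24.1471 9.5782 1.8211 0.0000
60.2689 47.2728 32.3850 15.6774 3.7045 0.0000 0.0000
66.1339 53.9915 40.0817 24.1471 7.5360 0.0000 0.0000 0.0000
71.6136 60.2689 47.2728 32.3850 15.3300 0.0000 0.0000 0.0000 0.0000

Δt=0.10775  u=1.07031  d=0.93431  q=0.50683  discount=0.99677
step 8 (expiry): payoffs max(K−S,0) = 71.6136 60.2689 47.2728 32.3850 15.3300 0.0000 0.0000 0.0000 0.0000
step 7: (k=7,j=0): S=83.4161, (K−S)⁺=66.1339, hold=65.6512 ⇒ V=66.1339 exercise | (k=7,j=1): S=95.5585, (K−S)⁺=53.9915, hold=53.5089 ⇒ V=53.9915 exercise | (k=7,j=2): S=109.4683, (K−S)⁺=40.0817, hold=39.5990 ⇒ V=40.0817 exercise | (k=7,j=3): S=125.4029, (K−S)⁺=24.1471, hold=23.6644 ⇒ V=24.1471 exercise | (k=7,j=4): S=143.6570, (K−S)⁺=5.8930, hold=7.5360 ⇒ V=7.5360 continue | (k=7,j=5): S=164.5682, (K−S)⁺=0.0000, hold=0.0000 ⇒ V=0.0000 continue | (k=7,j=6): S=188.5234, (K−S)⁺=0.0000, hold=0.0000 ⇒ V=0.0000 continue | (k=7,j=7): S=215.9655, (K−S)⁺=0.0000, hold=0.0000 ⇒ V=0.0000 continue  boundary S*=125.4029
step 6: (k=6,j=0): S=89.2811, (K−S)⁺=60.2689, hold=59.7862 ⇒ V=60.2689 exercise | (k=6,j=1): S=102.2772, (K−S)⁺=47.2728, hold=46.7902 ⇒ V=47.2728 exercise | (k=6,j=2): S=117.1650, (K−S)⁺=32.3850, hold=31.9023 ⇒ V=32.3850 exercise | (k=6,j=3): S=134.2200, (K−S)⁺=15.3300, hold=15.6774 ⇒ V=15.6774 continue | (k=6,j=4): S=153.7575, (K−S)⁺=0.0000, hold=3.7045 ⇒ V=3.7045 continue | (k=6,j=5): S=176.1390, (K−S)⁺=0.0000, hold=0.0000 ⇒ V=0.0000 continue | (k=6,j=6): S=201.7785, (K−S)⁺=0.0000, hold=0.0000 ⇒ V=0.0000 continue  boundary S*=117.1650
step 5: (k=5,j=0): S=95.5585, (K−S)⁺=53.9915, hold=53.5089 ⇒ V=53.9915 exercise | (k=5,j=1): S=109.4683, (K−S)⁺=40.0817, hold=39.5990 ⇒ V=40.0817 exercise | (k=5,j=2): S=125.4029, (K−S)⁺=24.1471, hold=23.8399 ⇒ V=24.1471 exercise | (k=5,j=3): S=143.6570, (K−S)⁺=5.8930, hold=9.5782 ⇒ V=9.5782 continue | (k=5,j=4): S=164.5682, (K−S)⁺=0.0000, hold=1.8211 ⇒ V=1.8211 continue | (k=5,j=5): S=188.5234, (K−S)⁺=0.0000, hold=0.0000 ⇒ V=0.0000 continue  boundary S*=125.4029
step 4: (k=4,j=0): S=102.2772, (K−S)⁺=47.2728, hold=46.7902 ⇒ V=47.2728 exercise | (k=4,j=1): S=117.1650, (K−S)⁺=32.3850, hold=31.9023 ⇒ V=32.3850 exercise | (k=4,j=2): S=134.2200, (K−S)⁺=15.3300, hold=16.7091 ⇒ V=16.7091 continue | (k=4,j=3): S=153.7575, (K−S)⁺=0.0000, hold=5.6285 ⇒ V=5.6285 continue | (k=4,j=4): S=176.1390, (K−S)⁺=0.0000, hold=0.8952 ⇒ V=0.8952 continue  boundary S*=117.1650
step 3: (k=3,j=0): S=109.4683, (K−S)⁺=40.0817, hold=39.5990 ⇒ V=40.0817 exercise | (k=3,j=1): S=125.4029, (K−S)⁺=24.1471, hold=24.3612 ⇒ V=24.3612 continue | (k=3,j=2): S=143.6570, (K−S)⁺=5.8930, hold=11.0574 ⇒ V=11.0574 continue | (k=3,j=3): S=164.5682, (K−S)⁺=0.0000, hold=3.2191 ⇒ V=3.2191 continue  boundary S*=109.4683
step 2: (k=2,j=0): S=117.1650, (K−S)⁺=32.3850, hold=32.0105 ⇒ V=32.3850 exercise | (k=2,j=1): S=134.2200, (K−S)⁺=15.3300, hold=17.5616 ⇒ V=17.5616 continue | (k=2,j=2): S=153.7575, (K−S)⁺=0.0000, hold=7.0619 ⇒ V=7.0619 continue  boundary S*=117.1650
step 1: (k=1,j=0): S=125.4029, (K−S)⁺=24.1471, hold=24.7918 ⇒ V=24.7918 continue | (k=1,j=1): S=143.6570, (K−S)⁺=5.8930, hold=12.2006 ⇒ V=12.2006 continue  boundary S*=-
step 0: (k=0,j=0): S=134.2200, (K−S)⁺=15.3300, hold=18.3508 ⇒ V=18.3508 continue  boundary S*=-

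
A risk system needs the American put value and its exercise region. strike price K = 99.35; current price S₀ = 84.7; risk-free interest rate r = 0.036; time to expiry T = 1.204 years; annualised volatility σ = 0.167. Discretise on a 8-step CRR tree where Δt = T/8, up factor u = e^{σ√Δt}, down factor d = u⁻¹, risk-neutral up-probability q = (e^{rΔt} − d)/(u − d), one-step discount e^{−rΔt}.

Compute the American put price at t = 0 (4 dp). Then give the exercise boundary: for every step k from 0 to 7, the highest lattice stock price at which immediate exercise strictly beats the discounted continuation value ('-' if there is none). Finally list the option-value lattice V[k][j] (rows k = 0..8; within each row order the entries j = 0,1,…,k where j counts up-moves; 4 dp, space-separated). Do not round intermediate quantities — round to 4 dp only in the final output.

price = 14.8223
boundary = - 79.3866 84.7000 79.3866 84.7000 79.3866 84.7000 90.3691
tree:
14.8223
19.9634 10.3372
24.9436 14.6500 6.5530
29.6113 19.9634 9.9880 3.5216
33.9861 24.9436 14.6500 5.8852 1.4256
38.0866 29.6113 19.9634 9.5042 2.6809 0.3078
41.9298 33.9861 24.9436 14.6500 4.9599 0.6525 0.0000
45.5319 38.0866 29.6113 19.9634 8.9809 1.3833 0.0000 0.0000
48.9080 41.9298 33.9861 24.9436 14.6500 2.9324 0.0000 0.0000 0.0000

Δt=0.15050, u=1.06693, d=0.93727, q=0.52571, disc=e^(-rΔt)=0.99460
k=8 terminal: V=max(K-S,0) → 48.9080 41.9298 33.9861 24.9436 14.6500 2.9324 0.0000 0.0000 0.0000
k=7: j=0 S=53.8181 intr=45.5319 cont=44.9951 V=45.5319[EX]; j=1 S=61.2634 intr=38.0866 cont=37.5498 V=38.0866[EX]; j=2 S=69.7387 intr=29.6113 cont=29.0744 V=29.6113[EX]; j=3 S=79.3866 intr=19.9634 cont=19.4266 V=19.9634[EX]; j=4 S=90.3691 intr=8.9809 cont=8.4441 V=8.9809[EX]; j=5 S=102.8709 intr=0.0000 cont=1.3833 V=1.3833[hold]; j=6 S=117.1023 intr=0.0000 cont=0.0000 V=0.0000[hold]; j=7 S=133.3025 intr=0.0000 cont=0.0000 V=0.0000[hold]  S*(7)=90.3691
k=6: j=0 S=57.4202 intr=41.9298 cont=41.3930 V=41.9298[EX]; j=1 S=65.3639 intr=33.9861 cont=33.4493 V=33.9861[EX]; j=2 S=74.4064 intr=24.9436 cont=24.4067 V=24.9436[EX]; j=3 S=84.7000 intr=14.6500 cont=14.1132 V=14.6500[EX]; j=4 S=96.4176 intr=2.9324 cont=4.9599 V=4.9599[hold]; j=5 S=109.7562 intr=0.0000 cont=0.6525 V=0.6525[hold]; j=6 S=124.9401 intr=0.0000 cont=0.0000 V=0.0000[hold]  S*(6)=84.7000
k=5: j=0 S=61.2634 intr=38.0866 cont=37.5498 V=38.0866[EX]; j=1 S=69.7387 intr=29.6113 cont=29.0744 V=29.6113[EX]; j=2 S=79.3866 intr=19.9634 cont=19.4266 V=19.9634[EX]; j=3 S=90.3691 intr=8.9809 cont=9.5042 V=9.5042[hold]; j=4 S=102.8709 intr=0.0000 cont=2.6809 V=2.6809[hold]; j=5 S=117.1023 intr=0.0000 cont=0.3078 V=0.3078[hold]  S*(5)=79.3866
k=4: j=0 S=65.3639 intr=33.9861 cont=33.4493 V=33.9861[EX]; j=1 S=74.4064 intr=24.9436 cont=24.4067 V=24.9436[EX]; j=2 S=84.7000 intr=14.6500 cont=14.3868 V=14.6500[EX]; j=3 S=96.4176 intr=2.9324 cont=5.8852 V=5.8852[hold]; j=4 S=109.7562 intr=0.0000 cont=1.4256 V=1.4256[hold]  S*(4)=84.7000
k=3: j=0 S=69.7387 intr=29.6113 cont=29.0744 V=29.6113[EX]; j=1 S=79.3866 intr=19.9634 cont=19.4266 V=19.9634[EX]; j=2 S=90.3691 intr=8.9809 cont=9.9880 V=9.9880[hold]; j=3 S=102.8709 intr=0.0000 cont=3.5216 V=3.5216[hold]  S*(3)=79.3866
k=2: j=0 S=74.4064 intr=24.9436 cont=24.4067 V=24.9436[EX]; j=1 S=84.7000 intr=14.6500 cont=14.6397 V=14.6500[EX]; j=2 S=96.4176 intr=2.9324 cont=6.5530 V=6.5530[hold]  S*(2)=84.7000
k=1: j=0 S=79.3866 intr=19.9634 cont=19.4266 V=19.9634[EX]; j=1 S=90.3691 intr=8.9809 cont=10.3372 V=10.3372[hold]  S*(1)=79.3866
k=0: j=0 S=84.7000 intr=14.6500 cont=14.8223 V=14.8223[hold]  S*(0)=-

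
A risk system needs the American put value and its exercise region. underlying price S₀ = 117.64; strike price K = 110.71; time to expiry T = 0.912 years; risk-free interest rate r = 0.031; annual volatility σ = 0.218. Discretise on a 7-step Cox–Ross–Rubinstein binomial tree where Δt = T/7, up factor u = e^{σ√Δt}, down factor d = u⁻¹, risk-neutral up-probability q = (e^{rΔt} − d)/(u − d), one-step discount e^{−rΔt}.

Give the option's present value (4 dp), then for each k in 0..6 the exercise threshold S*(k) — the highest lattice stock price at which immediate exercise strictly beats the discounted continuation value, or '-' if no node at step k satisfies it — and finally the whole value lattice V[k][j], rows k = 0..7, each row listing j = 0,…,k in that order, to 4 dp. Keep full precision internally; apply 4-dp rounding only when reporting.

Δt=0.13029  u=1.08187  d=0.92433  q=0.50603  discount=0.99597
step 7 (expiry): payoffs max(K−S,0) = 42.8927 31.3343 17.8060 1.9720 0.0000 0.0000 0.0000 0.0000
step 6: (k=6,j=0): S=73.3693, (K−S)⁺=37.3407, hold=36.8945 ⇒ V=37.3407 exercise | (k=6,j=1): S=85.8739, (K−S)⁺=24.8361, hold=24.3899 ⇒ V=24.8361 exercise | (k=6,j=2): S=100.5097, (K−S)⁺=10.2003, hold=9.7540 ⇒ V=10.2003 exercise | (k=6,j=3): S=117.6400, (K−S)⁺=0.0000, hold=0.9702 ⇒ V=0.9702 continue | (k=6,j=4): S=137.6899, (K−S)⁺=0.0000, hold=0.0000 ⇒ V=0.0000 continue | (k=6,j=5): S=161.1569, (K−S)⁺=0.0000, hold=0.0000 ⇒ V=0.0000 continue | (k=6,j=6): S=188.6235, (K−S)⁺=0.0000, hold=0.0000 ⇒ V=0.0000 continue  boundary S*=100.5097
step 5: (k=5,j=0): S=79.3757, (K−S)⁺=31.3343, hold=30.8881 ⇒ V=31.3343 exercise | (k=5,j=1): S=92.9040, (K−S)⁺=17.8060, hold=17.3597 ⇒ V=17.8060 exercise | (k=5,j=2): S=108.7380, (K−S)⁺=1.9720, hold=5.5073 ⇒ V=5.5073 continue | (k=5,j=3): S=127.2707, (K−S)⁺=0.0000, hold=0.4773 ⇒ V=0.4773 continue | (k=5,j=4): S=148.9620, (K−S)⁺=0.0000, hold=0.0000 ⇒ V=0.0000 continue | (k=5,j=5): S=174.3502, (K−S)⁺=0.0000, hold=0.0000 ⇒ V=0.0000 continue  boundary S*=92.9040
step 4: (k=4,j=0): S=85.8739, (K−S)⁺=24.8361, hold=24.3899 ⇒ V=24.8361 exercise | (k=4,j=1): S=100.5097, (K−S)⁺=10.2003, hold=11.5358 ⇒ V=11.5358 continue | (k=4,j=2): S=117.6400, (K−S)⁺=0.0000, hold=2.9500 ⇒ V=2.9500 continue | (k=4,j=3): S=137.6899, (K−S)⁺=0.0000, hold=0.2348 ⇒ V=0.2348 continue | (k=4,j=4): S=161.1569, (K−S)⁺=0.0000, hold=0.0000 ⇒ V=0.0000 continue  boundary S*=85.8739
step 3: (k=3,j=0): S=92.9040, (K−S)⁺=17.8060, hold=18.0328 ⇒ V=18.0328 continue | (k=3,j=1): S=108.7380, (K−S)⁺=1.9720, hold=7.1622 ⇒ V=7.1622 continue | (k=3,j=2): S=127.2707, (K−S)⁺=0.0000, hold=1.5697 ⇒ V=1.5697 continue | (k=3,j=3): S=148.9620, (K−S)⁺=0.0000, hold=0.1155 ⇒ V=0.1155 continue  boundary S*=-
step 2: (k=2,j=0): S=100.5097, (K−S)⁺=10.2003, hold=12.4815 ⇒ V=12.4815 continue | (k=2,j=1): S=117.6400, (K−S)⁺=0.0000, hold=4.3148 ⇒ V=4.3148 continue | (k=2,j=2): S=137.6899, (K−S)⁺=0.0000, hold=0.8305 ⇒ V=0.8305 continue  boundary S*=-
step 1: (k=1,j=0): S=108.7380, (K−S)⁺=1.9720, hold=8.3152 ⇒ V=8.3152 continue | (k=1,j=1): S=127.2707, (K−S)⁺=0.0000, hold=2.5414 ⇒ V=2.5414 continue  boundary S*=-
step 0: (k=0,j=0): S=117.6400, (K−S)⁺=0.0000, hold=5.3718 ⇒ V=5.3718 continue  boundary S*=-

price = 5.3718
boundary = - - - - 85.8739 92.9040 100.5097
tree:
5.3718
8.3152 2.5414
12.4815 4.3148 0.8305
18.0328 7.1622 1.5697 0.1155
24.8361 11.5358 2.9500 0.2348 0.0000
31.3343 17.8060 5.5073 0.4773 0.0000 0.0000
37.3407 24.8361 10.2003 0.9702 0.0000 0.0000 0.0000
42.8927 31.3343 17.8060 1.9720 0.0000 0.0000 0.0000 0.0000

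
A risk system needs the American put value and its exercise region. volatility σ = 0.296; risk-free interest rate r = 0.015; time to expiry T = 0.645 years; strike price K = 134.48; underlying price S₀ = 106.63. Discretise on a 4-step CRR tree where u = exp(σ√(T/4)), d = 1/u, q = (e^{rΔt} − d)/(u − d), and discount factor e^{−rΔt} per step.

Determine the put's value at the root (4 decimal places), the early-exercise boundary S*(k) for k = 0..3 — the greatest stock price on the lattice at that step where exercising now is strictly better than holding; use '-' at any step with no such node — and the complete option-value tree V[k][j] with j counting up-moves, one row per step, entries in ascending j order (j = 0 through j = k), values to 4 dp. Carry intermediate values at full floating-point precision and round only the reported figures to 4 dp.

params: Δt=0.16125 u=1.12621 d=0.88793 q=0.48048 e^(-rΔt)=0.99758
t_4 payoffs: 68.1980 50.4107 27.8500 0.0000 0.0000
t_3: node(3,0) S=74.6477 payoff=59.8323 vs cont=59.5074 → 59.8323 [stop]  node(3,1) S=94.6800 payoff=39.8000 vs cont=39.4751 → 39.8000 [stop]  node(3,2) S=120.0882 payoff=14.3918 vs cont=14.4336 → 14.4336 [wait]  node(3,3) S=152.3148 payoff=0.0000 vs cont=0.0000 → 0.0000 [wait]  ⇒ S*(3)=94.6800
t_2: node(2,0) S=84.0693 payoff=50.4107 vs cont=50.0858 → 50.4107 [stop]  node(2,1) S=106.6300 payoff=27.8500 vs cont=27.5452 → 27.8500 [stop]  node(2,2) S=135.2450 payoff=0.0000 vs cont=7.4804 → 7.4804 [wait]  ⇒ S*(2)=106.6300
t_1: node(1,0) S=94.6800 payoff=39.8000 vs cont=39.4751 → 39.8000 [stop]  node(1,1) S=120.0882 payoff=14.3918 vs cont=18.0191 → 18.0191 [wait]  ⇒ S*(1)=94.6800
t_0: node(0,0) S=106.6300 payoff=27.8500 vs cont=29.2638 → 29.2638 [wait]  ⇒ S*(0)=-

price = 29.2638
boundary = - 94.6800 106.6300 94.6800
tree:
29.2638
39.8000 18.0191
50.4107 27.8500 7.4804
59.8323 39.8000 14.4336 0.0000
68.1980 50.4107 27.8500 0.0000 0.0000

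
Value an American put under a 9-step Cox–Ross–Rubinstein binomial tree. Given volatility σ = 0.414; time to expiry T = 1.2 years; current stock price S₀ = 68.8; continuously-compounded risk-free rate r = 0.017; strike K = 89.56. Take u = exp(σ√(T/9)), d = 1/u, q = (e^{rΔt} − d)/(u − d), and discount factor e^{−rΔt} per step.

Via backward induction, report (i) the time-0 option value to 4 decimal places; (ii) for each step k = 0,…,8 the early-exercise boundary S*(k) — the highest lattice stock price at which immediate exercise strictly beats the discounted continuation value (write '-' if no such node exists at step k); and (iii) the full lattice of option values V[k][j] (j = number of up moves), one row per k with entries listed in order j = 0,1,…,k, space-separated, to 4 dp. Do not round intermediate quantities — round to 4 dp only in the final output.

Δt=0.13333, u=1.16320, d=0.85970, q=0.46976, disc=e^(-rΔt)=0.99774
k=9 terminal: V=max(K-S,0) → 71.9113 65.6809 57.2510 45.8451 30.4126 9.5321 0.0000 0.0000 0.0000 0.0000
k=8: j=0 S=20.5289 intr=69.0311 cont=68.8284 V=69.0311[EX]; j=1 S=27.7761 intr=61.7839 cont=61.5811 V=61.7839[EX]; j=2 S=37.5817 intr=51.9783 cont=51.7755 V=51.9783[EX]; j=3 S=50.8490 intr=38.7110 cont=38.5082 V=38.7110[EX]; j=4 S=68.8000 intr=20.7600 cont=20.5572 V=20.7600[EX]; j=5 S=93.0881 intr=0.0000 cont=5.0429 V=5.0429[hold]; j=6 S=125.9506 intr=0.0000 cont=0.0000 V=0.0000[hold]; j=7 S=170.4143 intr=0.0000 cont=0.0000 V=0.0000[hold]; j=8 S=230.5748 intr=0.0000 cont=0.0000 V=0.0000[hold]  S*(8)=68.8000
k=7: j=0 S=23.8791 intr=65.6809 cont=65.4781 V=65.6809[EX]; j=1 S=32.3090 intr=57.2510 cont=57.0482 V=57.2510[EX]; j=2 S=43.7149 intr=45.8451 cont=45.6423 V=45.8451[EX]; j=3 S=59.1474 intr=30.4126 cont=30.2098 V=30.4126[EX]; j=4 S=80.0279 intr=9.5321 cont=13.3465 V=13.3465[hold]; j=5 S=108.2797 intr=0.0000 cont=2.6679 V=2.6679[hold]; j=6 S=146.5052 intr=0.0000 cont=0.0000 V=0.0000[hold]; j=7 S=198.2252 intr=0.0000 cont=0.0000 V=0.0000[hold]  S*(7)=59.1474
k=6: j=0 S=27.7761 intr=61.7839 cont=61.5811 V=61.7839[EX]; j=1 S=37.5817 intr=51.9783 cont=51.7755 V=51.9783[EX]; j=2 S=50.8490 intr=38.7110 cont=38.5082 V=38.7110[EX]; j=3 S=68.8000 intr=20.7600 cont=22.3450 V=22.3450[hold]; j=4 S=93.0881 intr=0.0000 cont=8.3113 V=8.3113[hold]; j=5 S=125.9506 intr=0.0000 cont=1.4114 V=1.4114[hold]; j=6 S=170.4143 intr=0.0000 cont=0.0000 V=0.0000[hold]  S*(6)=50.8490
k=5: j=0 S=32.3090 intr=57.2510 cont=57.0482 V=57.2510[EX]; j=1 S=43.7149 intr=45.8451 cont=45.6423 V=45.8451[EX]; j=2 S=59.1474 intr=30.4126 cont=30.9527 V=30.9527[hold]; j=3 S=80.0279 intr=9.5321 cont=15.7169 V=15.7169[hold]; j=4 S=108.2797 intr=0.0000 cont=5.0586 V=5.0586[hold]; j=5 S=146.5052 intr=0.0000 cont=0.7467 V=0.7467[hold]  S*(5)=43.7149
k=4: j=0 S=37.5817 intr=51.9783 cont=51.7755 V=51.9783[EX]; j=1 S=50.8490 intr=38.7110 cont=38.7613 V=38.7613[hold]; j=2 S=68.8000 intr=20.7600 cont=23.7417 V=23.7417[hold]; j=3 S=93.0881 intr=0.0000 cont=10.6859 V=10.6859[hold]; j=4 S=125.9506 intr=0.0000 cont=3.0262 V=3.0262[hold]  S*(4)=37.5817
k=3: j=0 S=43.7149 intr=45.8451 cont=45.6659 V=45.8451[EX]; j=1 S=59.1474 intr=30.4126 cont=31.6340 V=31.6340[hold]; j=2 S=80.0279 intr=9.5321 cont=17.5688 V=17.5688[hold]; j=3 S=108.2797 intr=0.0000 cont=7.0716 V=7.0716[hold]  S*(3)=43.7149
k=2: j=0 S=50.8490 intr=38.7110 cont=39.0807 V=39.0807[hold]; j=1 S=68.8000 intr=20.7600 cont=24.9701 V=24.9701[hold]; j=2 S=93.0881 intr=0.0000 cont=12.6091 V=12.6091[hold]  S*(2)=-
k=1: j=0 S=59.1474 intr=30.4126 cont=32.3787 V=32.3787[hold]; j=1 S=80.0279 intr=9.5321 cont=19.1201 V=19.1201[hold]  S*(1)=-
k=0: j=0 S=68.8000 intr=20.7600 cont=26.0912 V=26.0912[hold]  S*(0)=-

price = 26.0912
boundary = - - - 43.7149 37.5817 43.7149 50.8490 59.1474 68.8000
tree:
26.0912
32.3787 19.1201
39.0807 24.9701 12.6091
45.8451 31.6340 17.5688 7.0716
51.9783 38.7613 23.7417 10.6859 3.0262
57.2510 45.8451 30.9527 15.7169 5.0586 0.7467
61.7839 51.9783 38.7110 22.3450 8.3113 1.4114 0.0000
65.6809 57.2510 45.8451 30.4126 13.3465 2.6679 0.0000 0.0000
69.0311 61.7839 51.9783 38.7110 20.7600 5.0429 0.0000 0.0000 0.0000
71.9113 65.6809 57.2510 45.8451 30.4126 9.5321 0.0000 0.0000 0.0000 0.0000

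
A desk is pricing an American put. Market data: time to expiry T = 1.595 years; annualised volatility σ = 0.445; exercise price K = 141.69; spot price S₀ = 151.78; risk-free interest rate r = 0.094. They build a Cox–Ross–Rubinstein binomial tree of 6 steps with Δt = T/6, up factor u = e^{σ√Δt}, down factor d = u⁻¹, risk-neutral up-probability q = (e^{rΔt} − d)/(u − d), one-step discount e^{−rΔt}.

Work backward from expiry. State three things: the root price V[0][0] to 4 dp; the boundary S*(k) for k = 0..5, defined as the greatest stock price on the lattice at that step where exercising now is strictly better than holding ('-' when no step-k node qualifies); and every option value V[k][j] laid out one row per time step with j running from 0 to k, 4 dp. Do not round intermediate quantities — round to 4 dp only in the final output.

price = 19.3256
boundary = - - 95.9241 76.2578 95.9241 76.2578
tree:
19.3256
30.2976 9.2283
45.7659 16.2179 2.6394
65.4322 27.7610 5.3859 0.0000
81.0666 45.7659 10.9906 0.0000 0.0000
93.4956 65.4322 22.4275 0.0000 0.0000 0.0000
103.3764 81.0666 45.7659 0.0000 0.0000 0.0000 0.0000

Δt=0.26583  u=1.25789  d=0.79498  q=0.49755  discount=0.97532
step 6 (expiry): payoffs max(K−S,0) = 103.3764 81.0666 45.7659 0.0000 0.0000 0.0000 0.0000
step 5: (k=5,j=0): S=48.1944, (K−S)⁺=93.4956, hold=89.9988 ⇒ V=93.4956 exercise | (k=5,j=1): S=76.2578, (K−S)⁺=65.4322, hold=61.9355 ⇒ V=65.4322 exercise | (k=5,j=2): S=120.6621, (K−S)⁺=21.0279, hold=22.4275 ⇒ V=22.4275 continue | (k=5,j=3): S=190.9229, (K−S)⁺=0.0000, hold=0.0000 ⇒ V=0.0000 continue | (k=5,j=4): S=302.0961, (K−S)⁺=0.0000, hold=0.0000 ⇒ V=0.0000 continue | (k=5,j=5): S=478.0047, (K−S)⁺=0.0000, hold=0.0000 ⇒ V=0.0000 continue  boundary S*=76.2578
step 4: (k=4,j=0): S=60.6234, (K−S)⁺=81.0666, hold=77.5698 ⇒ V=81.0666 exercise | (k=4,j=1): S=95.9241, (K−S)⁺=45.7659, hold=42.9484 ⇒ V=45.7659 exercise | (k=4,j=2): S=151.7800, (K−S)⁺=0.0000, hold=10.9906 ⇒ V=10.9906 continue | (k=4,j=3): S=240.1605, (K−S)⁺=0.0000, hold=0.0000 ⇒ V=0.0000 continue | (k=4,j=4): S=380.0044, (K−S)⁺=0.0000, hold=0.0000 ⇒ V=0.0000 continue  boundary S*=95.9241
step 3: (k=3,j=0): S=76.2578, (K−S)⁺=65.4322, hold=61.9355 ⇒ V=65.4322 exercise | (k=3,j=1): S=120.6621, (K−S)⁺=21.0279, hold=27.7610 ⇒ V=27.7610 continue | (k=3,j=2): S=190.9229, (K−S)⁺=0.0000, hold=5.3859 ⇒ V=5.3859 continue | (k=3,j=3): S=302.0961, (K−S)⁺=0.0000, hold=0.0000 ⇒ V=0.0000 continue  boundary S*=76.2578
step 2: (k=2,j=0): S=95.9241, (K−S)⁺=45.7659, hold=45.5366 ⇒ V=45.7659 exercise | (k=2,j=1): S=151.7800, (K−S)⁺=0.0000, hold=16.2179 ⇒ V=16.2179 continue | (k=2,j=2): S=240.1605, (K−S)⁺=0.0000, hold=2.6394 ⇒ V=2.6394 continue  boundary S*=95.9241
step 1: (k=1,j=0): S=120.6621, (K−S)⁺=21.0279, hold=30.2976 ⇒ V=30.2976 continue | (k=1,j=1): S=190.9229, (K−S)⁺=0.0000, hold=9.2283 ⇒ V=9.2283 continue  boundary S*=-
step 0: (k=0,j=0): S=151.7800, (K−S)⁺=0.0000, hold=19.3256 ⇒ V=19.3256 continue  boundary S*=-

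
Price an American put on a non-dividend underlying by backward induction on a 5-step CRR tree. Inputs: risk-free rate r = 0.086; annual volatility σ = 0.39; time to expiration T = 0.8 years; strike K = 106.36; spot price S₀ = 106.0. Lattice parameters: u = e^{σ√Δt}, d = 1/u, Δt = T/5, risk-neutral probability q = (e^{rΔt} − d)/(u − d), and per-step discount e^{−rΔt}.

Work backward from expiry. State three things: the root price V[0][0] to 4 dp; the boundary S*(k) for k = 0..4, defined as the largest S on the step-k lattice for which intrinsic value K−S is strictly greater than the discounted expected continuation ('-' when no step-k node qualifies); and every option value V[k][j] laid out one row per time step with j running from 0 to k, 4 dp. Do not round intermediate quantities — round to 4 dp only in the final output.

price = 12.4419
boundary = - - 77.5900 66.3829 77.5900
tree:
12.4419
19.3051 6.0640
28.7700 10.5684 1.8204
39.9771 17.8487 3.7309 0.0000
49.5655 28.7700 7.6463 0.0000 0.0000
57.7690 39.9771 15.6707 0.0000 0.0000 0.0000

Δt=0.16000, u=1.16883, d=0.85556, q=0.50531, disc=e^(-rΔt)=0.98633
k=5 terminal: V=max(K-S,0) → 57.7690 39.9771 15.6707 0.0000 0.0000 0.0000
k=4: j=0 S=56.7945 intr=49.5655 cont=48.1120 V=49.5655[EX]; j=1 S=77.5900 intr=28.7700 cont=27.3165 V=28.7700[EX]; j=2 S=106.0000 intr=0.3600 cont=7.6463 V=7.6463[hold]; j=3 S=144.8124 intr=0.0000 cont=0.0000 V=0.0000[hold]; j=4 S=197.8361 intr=0.0000 cont=0.0000 V=0.0000[hold]  S*(4)=77.5900
k=3: j=0 S=66.3829 intr=39.9771 cont=38.5236 V=39.9771[EX]; j=1 S=90.6893 intr=15.6707 cont=17.8487 V=17.8487[hold]; j=2 S=123.8956 intr=0.0000 cont=3.7309 V=3.7309[hold]; j=3 S=169.2605 intr=0.0000 cont=0.0000 V=0.0000[hold]  S*(3)=66.3829
k=2: j=0 S=77.5900 intr=28.7700 cont=28.4020 V=28.7700[EX]; j=1 S=106.0000 intr=0.3600 cont=10.5684 V=10.5684[hold]; j=2 S=144.8124 intr=0.0000 cont=1.8204 V=1.8204[hold]  S*(2)=77.5900
k=1: j=0 S=90.6893 intr=15.6707 cont=19.3051 V=19.3051[hold]; j=1 S=123.8956 intr=0.0000 cont=6.0640 V=6.0640[hold]  S*(1)=-
k=0: j=0 S=106.0000 intr=0.3600 cont=12.4419 V=12.4419[hold]  S*(0)=-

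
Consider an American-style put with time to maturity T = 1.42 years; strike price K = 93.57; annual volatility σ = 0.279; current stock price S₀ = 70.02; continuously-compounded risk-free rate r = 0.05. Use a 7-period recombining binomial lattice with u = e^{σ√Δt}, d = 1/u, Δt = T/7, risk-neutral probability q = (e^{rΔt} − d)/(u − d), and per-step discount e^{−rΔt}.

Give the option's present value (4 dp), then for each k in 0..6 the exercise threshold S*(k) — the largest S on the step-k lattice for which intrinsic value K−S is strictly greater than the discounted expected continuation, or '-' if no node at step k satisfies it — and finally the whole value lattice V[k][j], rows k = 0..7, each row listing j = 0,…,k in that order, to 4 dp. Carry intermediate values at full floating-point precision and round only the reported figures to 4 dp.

price = 23.8587
boundary = - 61.7516 70.0200 61.7516 70.0200 61.7516 70.0200
tree:
23.8587
31.8184 16.6609
39.1104 23.5500 10.3512
45.5413 31.8184 15.9474 5.1621
51.2128 39.1104 23.5500 8.9354 1.6267
56.2146 45.5413 31.8184 14.9157 3.3475 0.0000
60.6257 51.2128 39.1104 23.5500 6.8883 0.0000 0.0000
64.5160 56.2146 45.5413 31.8184 14.1745 0.0000 0.0000 0.0000

Δt=0.20286  u=1.13390  d=0.88191  q=0.50908  discount=0.98991
step 7 (expiry): payoffs max(K−S,0) = 64.5160 56.2146 45.5413 31.8184 14.1745 0.0000 0.0000 0.0000
step 6: (k=6,j=0): S=32.9443, (K−S)⁺=60.6257, hold=59.6815 ⇒ V=60.6257 exercise | (k=6,j=1): S=42.3572, (K−S)⁺=51.2128, hold=50.2685 ⇒ V=51.2128 exercise | (k=6,j=2): S=54.4596, (K−S)⁺=39.1104, hold=38.1661 ⇒ V=39.1104 exercise | (k=6,j=3): S=70.0200, (K−S)⁺=23.5500, hold=22.6057 ⇒ V=23.5500 exercise | (k=6,j=4): S=90.0263, (K−S)⁺=3.5437, hold=6.8883 ⇒ V=6.8883 continue | (k=6,j=5): S=115.7489, (K−S)⁺=0.0000, hold=0.0000 ⇒ V=0.0000 continue | (k=6,j=6): S=148.8211, (K−S)⁺=0.0000, hold=0.0000 ⇒ V=0.0000 continue  boundary S*=70.0200
step 5: (k=5,j=0): S=37.3554, (K−S)⁺=56.2146, hold=55.2703 ⇒ V=56.2146 exercise | (k=5,j=1): S=48.0287, (K−S)⁺=45.5413, hold=44.5970 ⇒ V=45.5413 exercise | (k=5,j=2): S=61.7516, (K−S)⁺=31.8184, hold=30.8741 ⇒ V=31.8184 exercise | (k=5,j=3): S=79.3955, (K−S)⁺=14.1745, hold=14.9157 ⇒ V=14.9157 continue | (k=5,j=4): S=102.0806, (K−S)⁺=0.0000, hold=3.3475 ⇒ V=3.3475 continue | (k=5,j=5): S=131.2474, (K−S)⁺=0.0000, hold=0.0000 ⇒ V=0.0000 continue  boundary S*=61.7516
step 4: (k=4,j=0): S=42.3572, (K−S)⁺=51.2128, hold=50.2685 ⇒ V=51.2128 exercise | (k=4,j=1): S=54.4596, (K−S)⁺=39.1104, hold=38.1661 ⇒ V=39.1104 exercise | (k=4,j=2): S=70.0200, (K−S)⁺=23.5500, hold=22.9793 ⇒ V=23.5500 exercise | (k=4,j=3): S=90.0263, (K−S)⁺=3.5437, hold=8.9354 ⇒ V=8.9354 continue | (k=4,j=4): S=115.7489, (K−S)⁺=0.0000, hold=1.6267 ⇒ V=1.6267 continue  boundary S*=70.0200
step 3: (k=3,j=0): S=48.0287, (K−S)⁺=45.5413, hold=44.5970 ⇒ V=45.5413 exercise | (k=3,j=1): S=61.7516, (K−S)⁺=31.8184, hold=30.8741 ⇒ V=31.8184 exercise | (k=3,j=2): S=79.3955, (K−S)⁺=14.1745, hold=15.9474 ⇒ V=15.9474 continue | (k=3,j=3): S=102.0806, (K−S)⁺=0.0000, hold=5.1621 ⇒ V=5.1621 continue  boundary S*=61.7516
step 2: (k=2,j=0): S=54.4596, (K−S)⁺=39.1104, hold=38.1661 ⇒ V=39.1104 exercise | (k=2,j=1): S=70.0200, (K−S)⁺=23.5500, hold=23.4992 ⇒ V=23.5500 exercise | (k=2,j=2): S=90.0263, (K−S)⁺=3.5437, hold=10.3512 ⇒ V=10.3512 continue  boundary S*=70.0200
step 1: (k=1,j=0): S=61.7516, (K−S)⁺=31.8184, hold=30.8741 ⇒ V=31.8184 exercise | (k=1,j=1): S=79.3955, (K−S)⁺=14.1745, hold=16.6609 ⇒ V=16.6609 continue  boundary S*=61.7516
step 0: (k=0,j=0): S=70.0200, (K−S)⁺=23.5500, hold=23.8587 ⇒ V=23.8587 continue  boundary S*=-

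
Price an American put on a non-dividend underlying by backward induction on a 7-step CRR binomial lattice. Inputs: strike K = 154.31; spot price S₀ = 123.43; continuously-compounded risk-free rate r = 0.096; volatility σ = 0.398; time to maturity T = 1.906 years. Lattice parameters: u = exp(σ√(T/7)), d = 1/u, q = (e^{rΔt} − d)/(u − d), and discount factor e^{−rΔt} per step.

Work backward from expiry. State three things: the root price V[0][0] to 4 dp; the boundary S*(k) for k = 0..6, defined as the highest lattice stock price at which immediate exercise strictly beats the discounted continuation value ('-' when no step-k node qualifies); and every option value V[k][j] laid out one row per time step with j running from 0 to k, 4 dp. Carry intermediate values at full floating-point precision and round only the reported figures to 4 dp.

Δt=0.27229  u=1.23082  d=0.81247  q=0.51157  discount=0.97420
step 7 (expiry): payoffs max(K−S,0) = 125.4657 110.6133 88.1131 54.0272 2.3899 0.0000 0.0000 0.0000
step 6: (k=6,j=0): S=35.5021, (K−S)⁺=118.8079, hold=114.8266 ⇒ V=118.8079 exercise | (k=6,j=1): S=53.7827, (K−S)⁺=100.5273, hold=96.5459 ⇒ V=100.5273 exercise | (k=6,j=2): S=81.4764, (K−S)⁺=72.8336, hold=68.8523 ⇒ V=72.8336 exercise | (k=6,j=3): S=123.4300, (K−S)⁺=30.8800, hold=26.8987 ⇒ V=30.8800 exercise | (k=6,j=4): S=186.9862, (K−S)⁺=0.0000, hold=1.1372 ⇒ V=1.1372 continue | (k=6,j=5): S=283.2687, (K−S)⁺=0.0000, hold=0.0000 ⇒ V=0.0000 continue | (k=6,j=6): S=429.1286, (K−S)⁺=0.0000, hold=0.0000 ⇒ V=0.0000 continue  boundary S*=123.4300
step 5: (k=5,j=0): S=43.6967, (K−S)⁺=110.6133, hold=106.6320 ⇒ V=110.6133 exercise | (k=5,j=1): S=66.1969, (K−S)⁺=88.1131, hold=84.1318 ⇒ V=88.1131 exercise | (k=5,j=2): S=100.2828, (K−S)⁺=54.0272, hold=50.0459 ⇒ V=54.0272 exercise | (k=5,j=3): S=151.9201, (K−S)⁺=2.3899, hold=15.2603 ⇒ V=15.2603 continue | (k=5,j=4): S=230.1463, (K−S)⁺=0.0000, hold=0.5411 ⇒ V=0.5411 continue | (k=5,j=5): S=348.6527, (K−S)⁺=0.0000, hold=0.0000 ⇒ V=0.0000 continue  boundary S*=100.2828
step 4: (k=4,j=0): S=53.7827, (K−S)⁺=100.5273, hold=96.5459 ⇒ V=100.5273 exercise | (k=4,j=1): S=81.4764, (K−S)⁺=72.8336, hold=68.8523 ⇒ V=72.8336 exercise | (k=4,j=2): S=123.4300, (K−S)⁺=30.8800, hold=33.3129 ⇒ V=33.3129 continue | (k=4,j=3): S=186.9862, (K−S)⁺=0.0000, hold=7.5309 ⇒ V=7.5309 continue | (k=4,j=4): S=283.2687, (K−S)⁺=0.0000, hold=0.2575 ⇒ V=0.2575 continue  boundary S*=81.4764
step 3: (k=3,j=0): S=66.1969, (K−S)⁺=88.1131, hold=84.1318 ⇒ V=88.1131 exercise | (k=3,j=1): S=100.2828, (K−S)⁺=54.0272, hold=51.2584 ⇒ V=54.0272 exercise | (k=3,j=2): S=151.9201, (K−S)⁺=2.3899, hold=19.6044 ⇒ V=19.6044 continue | (k=3,j=3): S=230.1463, (K−S)⁺=0.0000, hold=3.7117 ⇒ V=3.7117 continue  boundary S*=100.2828
step 2: (k=2,j=0): S=81.4764, (K−S)⁺=72.8336, hold=68.8523 ⇒ V=72.8336 exercise | (k=2,j=1): S=123.4300, (K−S)⁺=30.8800, hold=35.4779 ⇒ V=35.4779 continue | (k=2,j=2): S=186.9862, (K−S)⁺=0.0000, hold=11.1781 ⇒ V=11.1781 continue  boundary S*=81.4764
step 1: (k=1,j=0): S=100.2828, (K−S)⁺=54.0272, hold=52.3374 ⇒ V=54.0272 exercise | (k=1,j=1): S=151.9201, (K−S)⁺=2.3899, hold=22.4522 ⇒ V=22.4522 continue  boundary S*=100.2828
step 0: (k=0,j=0): S=123.4300, (K−S)⁺=30.8800, hold=36.8972 ⇒ V=36.8972 continue  boundary S*=-

price = 36.8972
boundary = - 100.2828 81.4764 100.2828 81.4764 100.2828 123.4300
tree:
36.8972
54.0272 22.4522
72.8336 35.4779 11.1781
88.1131 54.0272 19.6044 3.7117
100.5273 72.8336 33.3129 7.5309 0.2575
110.6133 88.1131 54.0272 15.2603 0.5411 0.0000
118.8079 100.5273 72.8336 30.8800 1.1372 0.0000 0.0000
125.4657 110.6133 88.1131 54.0272 2.3899 0.0000 0.0000 0.0000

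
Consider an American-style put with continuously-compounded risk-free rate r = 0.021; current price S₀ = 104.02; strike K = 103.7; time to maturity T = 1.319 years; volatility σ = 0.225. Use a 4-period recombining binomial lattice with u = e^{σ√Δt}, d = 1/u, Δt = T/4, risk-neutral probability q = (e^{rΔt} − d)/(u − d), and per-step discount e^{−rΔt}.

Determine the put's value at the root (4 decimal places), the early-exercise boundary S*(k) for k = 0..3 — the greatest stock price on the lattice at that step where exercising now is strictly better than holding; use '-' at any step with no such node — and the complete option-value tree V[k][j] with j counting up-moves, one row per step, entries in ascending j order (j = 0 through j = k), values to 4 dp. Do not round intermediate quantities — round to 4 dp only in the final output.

price = 8.9287
boundary = - - 80.3326 91.4123
tree:
8.9287
14.7586 3.0960
23.3674 6.1679 0.0000
33.1041 12.2877 0.0000 0.0000
41.6607 23.3674 0.0000 0.0000 0.0000

params: Δt=0.32975 u=1.13792 d=0.87879 q=0.49456 e^(-rΔt)=0.99310
t_4 payoffs: 41.6607 23.3674 0.0000 0.0000 0.0000
t_3: node(3,0) S=70.5959 payoff=33.1041 vs cont=32.3885 → 33.1041 [stop]  node(3,1) S=91.4123 payoff=12.2877 vs cont=11.7293 → 12.2877 [stop]  node(3,2) S=118.3666 payoff=0.0000 vs cont=0.0000 → 0.0000 [wait]  node(3,3) S=153.2690 payoff=0.0000 vs cont=0.0000 → 0.0000 [wait]  ⇒ S*(3)=91.4123
t_2: node(2,0) S=80.3326 payoff=23.3674 vs cont=22.6518 → 23.3674 [stop]  node(2,1) S=104.0200 payoff=0.0000 vs cont=6.1679 → 6.1679 [wait]  node(2,2) S=134.6920 payoff=0.0000 vs cont=0.0000 → 0.0000 [wait]  ⇒ S*(2)=80.3326
t_1: node(1,0) S=91.4123 payoff=12.2877 vs cont=14.7586 → 14.7586 [wait]  node(1,1) S=118.3666 payoff=0.0000 vs cont=3.0960 → 3.0960 [wait]  ⇒ S*(1)=-
t_0: node(0,0) S=104.0200 payoff=0.0000 vs cont=8.9287 → 8.9287 [wait]  ⇒ S*(0)=-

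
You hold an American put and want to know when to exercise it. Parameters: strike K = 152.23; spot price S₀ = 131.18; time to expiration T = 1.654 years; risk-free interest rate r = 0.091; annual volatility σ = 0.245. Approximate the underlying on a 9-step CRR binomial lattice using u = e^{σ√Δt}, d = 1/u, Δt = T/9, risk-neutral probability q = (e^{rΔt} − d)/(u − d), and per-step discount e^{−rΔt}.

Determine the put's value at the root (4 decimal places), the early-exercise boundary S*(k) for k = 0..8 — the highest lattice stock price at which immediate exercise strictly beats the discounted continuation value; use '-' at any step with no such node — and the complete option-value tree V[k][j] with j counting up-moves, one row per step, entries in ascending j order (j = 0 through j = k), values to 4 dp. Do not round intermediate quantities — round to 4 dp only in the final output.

price = 22.5807
boundary = - 118.1011 106.3261 118.1011 106.3261 118.1011 131.1800 118.1011 131.1800
tree:
22.5807
34.1289 13.9676
45.9039 22.1555 7.7987
56.5049 34.1289 13.1869 3.6965
66.0489 45.9039 21.6104 6.8044 1.3061
74.6413 56.5049 34.1289 12.1863 2.6772 0.2416
82.3771 66.0489 45.9039 21.0500 5.4188 0.5507 0.0000
89.3416 74.6413 56.5049 34.1289 10.7933 1.2553 0.0000 0.0000
95.6117 82.3771 66.0489 45.9039 21.0500 2.8615 0.0000 0.0000 0.0000
101.2567 89.3416 74.6413 56.5049 34.1289 6.5226 0.0000 0.0000 0.0000 0.0000

Δt=0.18378, u=1.11074, d=0.90030, q=0.55390, disc=e^(-rΔt)=0.98342
k=9 terminal: V=max(K-S,0) → 101.2567 89.3416 74.6413 56.5049 34.1289 6.5226 0.0000 0.0000 0.0000 0.0000
k=8: j=0 S=56.6183 intr=95.6117 cont=93.0870 V=95.6117[EX]; j=1 S=69.8529 intr=82.3771 cont=79.8524 V=82.3771[EX]; j=2 S=86.1811 intr=66.0489 cont=63.5242 V=66.0489[EX]; j=3 S=106.3261 intr=45.9039 cont=43.3792 V=45.9039[EX]; j=4 S=131.1800 intr=21.0500 cont=18.5253 V=21.0500[EX]; j=5 S=161.8435 intr=0.0000 cont=2.8615 V=2.8615[hold]; j=6 S=199.6747 intr=0.0000 cont=0.0000 V=0.0000[hold]; j=7 S=246.3490 intr=0.0000 cont=0.0000 V=0.0000[hold]; j=8 S=303.9335 intr=0.0000 cont=0.0000 V=0.0000[hold]  S*(8)=131.1800
k=7: j=0 S=62.8884 intr=89.3416 cont=86.8169 V=89.3416[EX]; j=1 S=77.5887 intr=74.6413 cont=72.1166 V=74.6413[EX]; j=2 S=95.7251 intr=56.5049 cont=53.9802 V=56.5049[EX]; j=3 S=118.1011 intr=34.1289 cont=31.6043 V=34.1289[EX]; j=4 S=145.7074 intr=6.5226 cont=10.7933 V=10.7933[hold]; j=5 S=179.7667 intr=0.0000 cont=1.2553 V=1.2553[hold]; j=6 S=221.7874 intr=0.0000 cont=0.0000 V=0.0000[hold]; j=7 S=273.6306 intr=0.0000 cont=0.0000 V=0.0000[hold]  S*(7)=118.1011
k=6: j=0 S=69.8529 intr=82.3771 cont=79.8524 V=82.3771[EX]; j=1 S=86.1811 intr=66.0489 cont=63.5242 V=66.0489[EX]; j=2 S=106.3261 intr=45.9039 cont=43.3792 V=45.9039[EX]; j=3 S=131.1800 intr=21.0500 cont=20.8516 V=21.0500[EX]; j=4 S=161.8435 intr=0.0000 cont=5.4188 V=5.4188[hold]; j=5 S=199.6747 intr=0.0000 cont=0.5507 V=0.5507[hold]; j=6 S=246.3490 intr=0.0000 cont=0.0000 V=0.0000[hold]  S*(6)=131.1800
k=5: j=0 S=77.5887 intr=74.6413 cont=72.1166 V=74.6413[EX]; j=1 S=95.7251 intr=56.5049 cont=53.9802 V=56.5049[EX]; j=2 S=118.1011 intr=34.1289 cont=31.6043 V=34.1289[EX]; j=3 S=145.7074 intr=6.5226 cont=12.1863 V=12.1863[hold]; j=4 S=179.7667 intr=0.0000 cont=2.6772 V=2.6772[hold]; j=5 S=221.7874 intr=0.0000 cont=0.2416 V=0.2416[hold]  S*(5)=118.1011
k=4: j=0 S=86.1811 intr=66.0489 cont=63.5242 V=66.0489[EX]; j=1 S=106.3261 intr=45.9039 cont=43.3792 V=45.9039[EX]; j=2 S=131.1800 intr=21.0500 cont=21.6104 V=21.6104[hold]; j=3 S=161.8435 intr=0.0000 cont=6.8044 V=6.8044[hold]; j=4 S=199.6747 intr=0.0000 cont=1.3061 V=1.3061[hold]  S*(4)=106.3261
k=3: j=0 S=95.7251 intr=56.5049 cont=53.9802 V=56.5049[EX]; j=1 S=118.1011 intr=34.1289 cont=31.9095 V=34.1289[EX]; j=2 S=145.7074 intr=6.5226 cont=13.1869 V=13.1869[hold]; j=3 S=179.7667 intr=0.0000 cont=3.6965 V=3.6965[hold]  S*(3)=118.1011
k=2: j=0 S=106.3261 intr=45.9039 cont=43.3792 V=45.9039[EX]; j=1 S=131.1800 intr=21.0500 cont=22.1555 V=22.1555[hold]; j=2 S=161.8435 intr=0.0000 cont=7.7987 V=7.7987[hold]  S*(2)=106.3261
k=1: j=0 S=118.1011 intr=34.1289 cont=32.2064 V=34.1289[EX]; j=1 S=145.7074 intr=6.5226 cont=13.9676 V=13.9676[hold]  S*(1)=118.1011
k=0: j=0 S=131.1800 intr=21.0500 cont=22.5807 V=22.5807[hold]  S*(0)=-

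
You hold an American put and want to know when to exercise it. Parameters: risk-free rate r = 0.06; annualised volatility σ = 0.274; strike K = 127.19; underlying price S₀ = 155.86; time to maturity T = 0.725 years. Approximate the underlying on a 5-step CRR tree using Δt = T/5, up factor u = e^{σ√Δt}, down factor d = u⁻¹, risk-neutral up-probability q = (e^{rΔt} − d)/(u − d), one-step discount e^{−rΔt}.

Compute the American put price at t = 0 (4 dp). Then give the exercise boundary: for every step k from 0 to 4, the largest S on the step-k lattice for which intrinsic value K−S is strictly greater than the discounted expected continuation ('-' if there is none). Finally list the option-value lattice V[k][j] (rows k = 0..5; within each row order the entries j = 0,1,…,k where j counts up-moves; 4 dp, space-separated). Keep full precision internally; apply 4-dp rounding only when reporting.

price = 2.7376
boundary = - - - - 102.6796
tree:
2.7376
4.9549 0.7021
8.7638 1.4625 0.0000
15.0110 3.0464 0.0000 0.0000
24.5104 6.3457 0.0000 0.0000 0.0000
34.6836 13.2183 0.0000 0.0000 0.0000 0.0000

params: Δt=0.14500 u=1.10997 d=0.90092 q=0.51574 e^(-rΔt)=0.99134
t_5 payoffs: 34.6836 13.2183 0.0000 0.0000 0.0000 0.0000
t_4: node(4,0) S=102.6796 payoff=24.5104 vs cont=23.4086 → 24.5104 [stop]  node(4,1) S=126.5055 payoff=0.6845 vs cont=6.3457 → 6.3457 [wait]  node(4,2) S=155.8600 payoff=0.0000 vs cont=0.0000 → 0.0000 [wait]  node(4,3) S=192.0259 payoff=0.0000 vs cont=0.0000 → 0.0000 [wait]  node(4,4) S=236.5838 payoff=0.0000 vs cont=0.0000 → 0.0000 [wait]  ⇒ S*(4)=102.6796
t_3: node(3,0) S=113.9717 payoff=13.2183 vs cont=15.0110 → 15.0110 [wait]  node(3,1) S=140.4178 payoff=0.0000 vs cont=3.0464 → 3.0464 [wait]  node(3,2) S=173.0005 payoff=0.0000 vs cont=0.0000 → 0.0000 [wait]  node(3,3) S=213.1437 payoff=0.0000 vs cont=0.0000 → 0.0000 [wait]  ⇒ S*(3)=-
t_2: node(2,0) S=126.5055 payoff=0.6845 vs cont=8.7638 → 8.7638 [wait]  node(2,1) S=155.8600 payoff=0.0000 vs cont=1.4625 → 1.4625 [wait]  node(2,2) S=192.0259 payoff=0.0000 vs cont=0.0000 → 0.0000 [wait]  ⇒ S*(2)=-
t_1: node(1,0) S=140.4178 payoff=0.0000 vs cont=4.9549 → 4.9549 [wait]  node(1,1) S=173.0005 payoff=0.0000 vs cont=0.7021 → 0.7021 [wait]  ⇒ S*(1)=-
t_0: node(0,0) S=155.8600 payoff=0.0000 vs cont=2.7376 → 2.7376 [wait]  ⇒ S*(0)=-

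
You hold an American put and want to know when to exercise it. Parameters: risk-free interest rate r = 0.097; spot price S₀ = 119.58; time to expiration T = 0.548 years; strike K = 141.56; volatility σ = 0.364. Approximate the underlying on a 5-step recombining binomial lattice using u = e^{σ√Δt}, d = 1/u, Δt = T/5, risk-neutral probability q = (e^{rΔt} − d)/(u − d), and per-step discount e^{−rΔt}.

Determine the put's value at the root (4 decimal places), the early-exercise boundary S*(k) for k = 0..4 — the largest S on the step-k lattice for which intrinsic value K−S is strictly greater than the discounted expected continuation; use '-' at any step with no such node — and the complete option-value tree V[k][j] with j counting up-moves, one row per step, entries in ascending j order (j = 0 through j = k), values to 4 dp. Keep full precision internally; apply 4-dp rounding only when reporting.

Δt=0.10960, u=1.12807, d=0.88647, q=0.51415, disc=e^(-rΔt)=0.98943
k=5 terminal: V=max(K-S,0) → 76.0987 58.2583 35.5556 6.6658 0.0000 0.0000
k=4: j=0 S=73.8447 intr=67.7153 cont=66.2183 V=67.7153[EX]; j=1 S=93.9699 intr=47.5901 cont=46.0931 V=47.5901[EX]; j=2 S=119.5800 intr=21.9800 cont=20.4830 V=21.9800[EX]; j=3 S=152.1697 intr=0.0000 cont=3.2043 V=3.2043[hold]; j=4 S=193.6413 intr=0.0000 cont=0.0000 V=0.0000[hold]  S*(4)=119.5800
k=3: j=0 S=83.3017 intr=58.2583 cont=56.7613 V=58.2583[EX]; j=1 S=106.0044 intr=35.5556 cont=34.0587 V=35.5556[EX]; j=2 S=134.8942 intr=6.6658 cont=12.1961 V=12.1961[hold]; j=3 S=171.6576 intr=0.0000 cont=1.5404 V=1.5404[hold]  S*(3)=106.0044
k=2: j=0 S=93.9699 intr=47.5901 cont=46.0931 V=47.5901[EX]; j=1 S=119.5800 intr=21.9800 cont=23.2964 V=23.2964[hold]; j=2 S=152.1697 intr=0.0000 cont=6.6464 V=6.6464[hold]  S*(2)=93.9699
k=1: j=0 S=106.0044 intr=35.5556 cont=34.7283 V=35.5556[EX]; j=1 S=134.8942 intr=6.6658 cont=14.5800 V=14.5800[hold]  S*(1)=106.0044
k=0: j=0 S=119.5800 intr=21.9800 cont=24.5091 V=24.5091[hold]  S*(0)=-

price = 24.5091
boundary = - 106.0044 93.9699 106.0044 119.5800
tree:
24.5091
35.5556 14.5800
47.5901 23.2964 6.6464
58.2583 35.5556 12.1961 1.5404
67.7153 47.5901 21.9800 3.2043 0.0000
76.0987 58.2583 35.5556 6.6658 0.0000 0.0000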